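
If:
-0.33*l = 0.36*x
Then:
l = -1.09090909090909*x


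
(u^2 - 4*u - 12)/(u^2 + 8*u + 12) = (u - 6)/(u + 6)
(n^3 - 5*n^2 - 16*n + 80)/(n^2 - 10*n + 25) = (n^2 - 16)/(n - 5)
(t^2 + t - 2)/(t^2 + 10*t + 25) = (t^2 + t - 2)/(t^2 + 10*t + 25)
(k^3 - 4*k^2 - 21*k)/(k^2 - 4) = k*(k^2 - 4*k - 21)/(k^2 - 4)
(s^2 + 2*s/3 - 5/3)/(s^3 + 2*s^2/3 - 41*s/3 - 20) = (s - 1)/(s^2 - s - 12)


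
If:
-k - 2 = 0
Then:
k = -2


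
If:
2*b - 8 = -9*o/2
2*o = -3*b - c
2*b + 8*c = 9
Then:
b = -337/134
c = 235/134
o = 194/67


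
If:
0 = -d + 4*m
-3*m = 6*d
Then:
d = 0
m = 0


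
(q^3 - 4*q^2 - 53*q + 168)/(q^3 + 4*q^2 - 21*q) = (q - 8)/q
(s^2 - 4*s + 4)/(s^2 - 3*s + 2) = (s - 2)/(s - 1)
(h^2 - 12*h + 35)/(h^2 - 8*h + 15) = (h - 7)/(h - 3)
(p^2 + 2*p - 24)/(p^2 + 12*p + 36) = (p - 4)/(p + 6)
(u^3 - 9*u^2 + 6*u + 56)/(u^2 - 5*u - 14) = u - 4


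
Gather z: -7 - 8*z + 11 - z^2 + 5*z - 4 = -z^2 - 3*z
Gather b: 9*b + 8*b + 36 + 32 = 17*b + 68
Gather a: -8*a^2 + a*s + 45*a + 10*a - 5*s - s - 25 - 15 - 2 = -8*a^2 + a*(s + 55) - 6*s - 42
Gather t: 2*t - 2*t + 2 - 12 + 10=0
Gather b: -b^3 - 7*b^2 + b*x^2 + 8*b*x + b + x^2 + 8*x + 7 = -b^3 - 7*b^2 + b*(x^2 + 8*x + 1) + x^2 + 8*x + 7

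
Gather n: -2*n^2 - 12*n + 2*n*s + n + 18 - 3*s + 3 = -2*n^2 + n*(2*s - 11) - 3*s + 21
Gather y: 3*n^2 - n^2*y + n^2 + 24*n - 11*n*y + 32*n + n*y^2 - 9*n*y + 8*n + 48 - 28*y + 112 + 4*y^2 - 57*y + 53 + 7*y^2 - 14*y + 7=4*n^2 + 64*n + y^2*(n + 11) + y*(-n^2 - 20*n - 99) + 220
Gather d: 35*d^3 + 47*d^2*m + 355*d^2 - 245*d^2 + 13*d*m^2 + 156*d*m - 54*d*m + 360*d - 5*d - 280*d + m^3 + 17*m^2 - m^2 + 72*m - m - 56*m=35*d^3 + d^2*(47*m + 110) + d*(13*m^2 + 102*m + 75) + m^3 + 16*m^2 + 15*m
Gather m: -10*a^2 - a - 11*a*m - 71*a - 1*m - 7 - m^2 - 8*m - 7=-10*a^2 - 72*a - m^2 + m*(-11*a - 9) - 14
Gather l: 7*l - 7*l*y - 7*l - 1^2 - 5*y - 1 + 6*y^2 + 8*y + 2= -7*l*y + 6*y^2 + 3*y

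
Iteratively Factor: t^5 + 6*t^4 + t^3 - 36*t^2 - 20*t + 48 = (t + 4)*(t^4 + 2*t^3 - 7*t^2 - 8*t + 12) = (t + 2)*(t + 4)*(t^3 - 7*t + 6) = (t + 2)*(t + 3)*(t + 4)*(t^2 - 3*t + 2) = (t - 2)*(t + 2)*(t + 3)*(t + 4)*(t - 1)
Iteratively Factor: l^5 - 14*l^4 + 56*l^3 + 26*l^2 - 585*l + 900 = (l - 5)*(l^4 - 9*l^3 + 11*l^2 + 81*l - 180) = (l - 5)*(l + 3)*(l^3 - 12*l^2 + 47*l - 60) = (l - 5)*(l - 3)*(l + 3)*(l^2 - 9*l + 20) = (l - 5)^2*(l - 3)*(l + 3)*(l - 4)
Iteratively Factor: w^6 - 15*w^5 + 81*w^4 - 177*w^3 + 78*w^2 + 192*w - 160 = (w + 1)*(w^5 - 16*w^4 + 97*w^3 - 274*w^2 + 352*w - 160) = (w - 2)*(w + 1)*(w^4 - 14*w^3 + 69*w^2 - 136*w + 80) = (w - 2)*(w - 1)*(w + 1)*(w^3 - 13*w^2 + 56*w - 80) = (w - 5)*(w - 2)*(w - 1)*(w + 1)*(w^2 - 8*w + 16) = (w - 5)*(w - 4)*(w - 2)*(w - 1)*(w + 1)*(w - 4)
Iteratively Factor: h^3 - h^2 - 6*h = (h - 3)*(h^2 + 2*h) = (h - 3)*(h + 2)*(h)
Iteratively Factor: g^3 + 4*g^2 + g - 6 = (g + 3)*(g^2 + g - 2) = (g + 2)*(g + 3)*(g - 1)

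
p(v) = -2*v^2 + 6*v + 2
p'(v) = 6 - 4*v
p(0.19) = 3.07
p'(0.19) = 5.24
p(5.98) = -33.64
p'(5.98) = -17.92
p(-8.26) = -184.02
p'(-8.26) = 39.04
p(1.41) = 6.48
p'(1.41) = 0.36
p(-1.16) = -7.65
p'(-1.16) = 10.64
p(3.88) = -4.83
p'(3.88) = -9.52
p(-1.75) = -14.62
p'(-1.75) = 13.00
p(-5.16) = -82.21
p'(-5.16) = 26.64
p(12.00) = -214.00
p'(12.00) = -42.00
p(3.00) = 2.00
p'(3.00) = -6.00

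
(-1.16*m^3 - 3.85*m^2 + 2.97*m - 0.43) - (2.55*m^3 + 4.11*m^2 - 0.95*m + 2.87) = -3.71*m^3 - 7.96*m^2 + 3.92*m - 3.3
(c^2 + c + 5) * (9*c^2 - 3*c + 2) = 9*c^4 + 6*c^3 + 44*c^2 - 13*c + 10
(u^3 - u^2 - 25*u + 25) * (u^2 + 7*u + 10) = u^5 + 6*u^4 - 22*u^3 - 160*u^2 - 75*u + 250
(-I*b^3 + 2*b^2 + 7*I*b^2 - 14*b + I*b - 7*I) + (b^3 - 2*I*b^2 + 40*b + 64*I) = b^3 - I*b^3 + 2*b^2 + 5*I*b^2 + 26*b + I*b + 57*I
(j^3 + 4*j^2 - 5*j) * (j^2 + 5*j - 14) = j^5 + 9*j^4 + j^3 - 81*j^2 + 70*j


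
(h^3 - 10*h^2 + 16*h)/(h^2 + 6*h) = (h^2 - 10*h + 16)/(h + 6)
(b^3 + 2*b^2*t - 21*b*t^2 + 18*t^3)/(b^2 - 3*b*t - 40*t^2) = (-b^3 - 2*b^2*t + 21*b*t^2 - 18*t^3)/(-b^2 + 3*b*t + 40*t^2)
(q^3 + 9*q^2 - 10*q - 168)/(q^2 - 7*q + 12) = (q^2 + 13*q + 42)/(q - 3)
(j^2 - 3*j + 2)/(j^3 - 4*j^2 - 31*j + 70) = (j - 1)/(j^2 - 2*j - 35)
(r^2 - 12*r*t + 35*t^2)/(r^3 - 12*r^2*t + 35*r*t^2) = 1/r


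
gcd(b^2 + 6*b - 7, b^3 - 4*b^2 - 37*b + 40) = b - 1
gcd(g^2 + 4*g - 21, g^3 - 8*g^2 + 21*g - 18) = g - 3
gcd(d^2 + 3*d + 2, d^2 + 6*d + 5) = d + 1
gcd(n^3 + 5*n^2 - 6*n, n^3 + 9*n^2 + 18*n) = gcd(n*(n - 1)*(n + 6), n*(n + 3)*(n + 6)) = n^2 + 6*n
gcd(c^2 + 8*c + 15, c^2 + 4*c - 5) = c + 5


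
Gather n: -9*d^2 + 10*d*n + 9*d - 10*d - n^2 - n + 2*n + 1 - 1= -9*d^2 - d - n^2 + n*(10*d + 1)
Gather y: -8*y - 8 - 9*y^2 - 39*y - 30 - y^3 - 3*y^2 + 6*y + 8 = -y^3 - 12*y^2 - 41*y - 30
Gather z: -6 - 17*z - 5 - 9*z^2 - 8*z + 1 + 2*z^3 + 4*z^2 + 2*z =2*z^3 - 5*z^2 - 23*z - 10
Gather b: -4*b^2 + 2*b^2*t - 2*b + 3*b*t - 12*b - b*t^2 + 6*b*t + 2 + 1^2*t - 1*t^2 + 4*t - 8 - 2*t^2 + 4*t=b^2*(2*t - 4) + b*(-t^2 + 9*t - 14) - 3*t^2 + 9*t - 6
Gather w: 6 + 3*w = 3*w + 6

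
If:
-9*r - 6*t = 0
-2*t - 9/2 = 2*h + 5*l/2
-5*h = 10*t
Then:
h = -2*t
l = 4*t/5 - 9/5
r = -2*t/3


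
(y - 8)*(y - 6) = y^2 - 14*y + 48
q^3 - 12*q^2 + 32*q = q*(q - 8)*(q - 4)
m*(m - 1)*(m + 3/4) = m^3 - m^2/4 - 3*m/4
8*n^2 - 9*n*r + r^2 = (-8*n + r)*(-n + r)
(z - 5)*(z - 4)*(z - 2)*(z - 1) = z^4 - 12*z^3 + 49*z^2 - 78*z + 40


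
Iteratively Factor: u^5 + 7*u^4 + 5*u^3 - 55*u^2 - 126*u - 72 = (u + 1)*(u^4 + 6*u^3 - u^2 - 54*u - 72) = (u + 1)*(u + 4)*(u^3 + 2*u^2 - 9*u - 18) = (u + 1)*(u + 2)*(u + 4)*(u^2 - 9) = (u + 1)*(u + 2)*(u + 3)*(u + 4)*(u - 3)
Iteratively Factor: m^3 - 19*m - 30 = (m - 5)*(m^2 + 5*m + 6) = (m - 5)*(m + 3)*(m + 2)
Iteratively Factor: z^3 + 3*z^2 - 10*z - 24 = (z - 3)*(z^2 + 6*z + 8) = (z - 3)*(z + 4)*(z + 2)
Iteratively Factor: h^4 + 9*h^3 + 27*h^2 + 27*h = (h + 3)*(h^3 + 6*h^2 + 9*h) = h*(h + 3)*(h^2 + 6*h + 9) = h*(h + 3)^2*(h + 3)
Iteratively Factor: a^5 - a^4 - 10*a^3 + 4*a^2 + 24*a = (a)*(a^4 - a^3 - 10*a^2 + 4*a + 24) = a*(a + 2)*(a^3 - 3*a^2 - 4*a + 12) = a*(a - 2)*(a + 2)*(a^2 - a - 6) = a*(a - 3)*(a - 2)*(a + 2)*(a + 2)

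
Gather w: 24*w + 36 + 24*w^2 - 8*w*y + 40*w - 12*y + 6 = 24*w^2 + w*(64 - 8*y) - 12*y + 42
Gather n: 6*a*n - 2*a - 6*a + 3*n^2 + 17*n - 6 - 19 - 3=-8*a + 3*n^2 + n*(6*a + 17) - 28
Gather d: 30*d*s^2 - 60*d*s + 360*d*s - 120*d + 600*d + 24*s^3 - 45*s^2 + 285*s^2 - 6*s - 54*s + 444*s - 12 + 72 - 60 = d*(30*s^2 + 300*s + 480) + 24*s^3 + 240*s^2 + 384*s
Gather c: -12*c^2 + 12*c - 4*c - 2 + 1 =-12*c^2 + 8*c - 1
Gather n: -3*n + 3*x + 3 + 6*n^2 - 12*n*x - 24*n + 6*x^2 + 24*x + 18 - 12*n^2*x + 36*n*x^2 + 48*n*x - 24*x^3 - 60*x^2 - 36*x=n^2*(6 - 12*x) + n*(36*x^2 + 36*x - 27) - 24*x^3 - 54*x^2 - 9*x + 21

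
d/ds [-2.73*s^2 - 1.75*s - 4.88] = -5.46*s - 1.75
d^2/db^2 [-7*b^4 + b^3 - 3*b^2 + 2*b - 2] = -84*b^2 + 6*b - 6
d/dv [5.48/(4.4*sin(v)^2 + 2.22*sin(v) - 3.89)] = -(48.224*sin(v) + 12.1656)*cos(v)/(4.4*sin(v)^2 + 2.22*sin(v) - 3.89)^2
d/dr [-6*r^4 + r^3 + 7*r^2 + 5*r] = -24*r^3 + 3*r^2 + 14*r + 5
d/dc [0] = 0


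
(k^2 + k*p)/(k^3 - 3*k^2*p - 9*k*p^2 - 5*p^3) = -k/(-k^2 + 4*k*p + 5*p^2)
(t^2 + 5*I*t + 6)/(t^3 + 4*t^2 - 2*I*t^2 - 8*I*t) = (t^2 + 5*I*t + 6)/(t*(t^2 + 2*t*(2 - I) - 8*I))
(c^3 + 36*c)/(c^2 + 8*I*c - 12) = c*(c - 6*I)/(c + 2*I)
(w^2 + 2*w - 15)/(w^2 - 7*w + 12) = (w + 5)/(w - 4)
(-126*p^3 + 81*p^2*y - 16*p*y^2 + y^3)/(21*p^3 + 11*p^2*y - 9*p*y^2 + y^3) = (-6*p + y)/(p + y)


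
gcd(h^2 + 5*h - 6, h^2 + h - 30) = h + 6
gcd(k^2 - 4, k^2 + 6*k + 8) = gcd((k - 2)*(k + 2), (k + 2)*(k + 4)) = k + 2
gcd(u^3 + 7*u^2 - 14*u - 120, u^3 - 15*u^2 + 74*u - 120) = u - 4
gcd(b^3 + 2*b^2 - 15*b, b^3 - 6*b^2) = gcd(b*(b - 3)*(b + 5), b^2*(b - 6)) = b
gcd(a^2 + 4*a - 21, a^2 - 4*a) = 1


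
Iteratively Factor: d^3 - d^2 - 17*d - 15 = (d - 5)*(d^2 + 4*d + 3) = (d - 5)*(d + 1)*(d + 3)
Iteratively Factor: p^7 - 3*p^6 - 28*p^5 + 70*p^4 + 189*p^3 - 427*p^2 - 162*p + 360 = (p - 1)*(p^6 - 2*p^5 - 30*p^4 + 40*p^3 + 229*p^2 - 198*p - 360) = (p - 1)*(p + 1)*(p^5 - 3*p^4 - 27*p^3 + 67*p^2 + 162*p - 360) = (p - 1)*(p + 1)*(p + 3)*(p^4 - 6*p^3 - 9*p^2 + 94*p - 120) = (p - 3)*(p - 1)*(p + 1)*(p + 3)*(p^3 - 3*p^2 - 18*p + 40) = (p - 3)*(p - 1)*(p + 1)*(p + 3)*(p + 4)*(p^2 - 7*p + 10) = (p - 5)*(p - 3)*(p - 1)*(p + 1)*(p + 3)*(p + 4)*(p - 2)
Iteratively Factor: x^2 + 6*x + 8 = (x + 4)*(x + 2)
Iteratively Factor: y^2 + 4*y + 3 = (y + 3)*(y + 1)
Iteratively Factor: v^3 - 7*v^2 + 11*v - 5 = (v - 1)*(v^2 - 6*v + 5) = (v - 1)^2*(v - 5)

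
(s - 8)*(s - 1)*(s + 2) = s^3 - 7*s^2 - 10*s + 16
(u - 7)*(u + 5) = u^2 - 2*u - 35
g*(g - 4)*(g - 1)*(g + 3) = g^4 - 2*g^3 - 11*g^2 + 12*g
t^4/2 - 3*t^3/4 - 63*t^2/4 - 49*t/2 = t*(t/2 + 1)*(t - 7)*(t + 7/2)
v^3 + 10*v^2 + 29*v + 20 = (v + 1)*(v + 4)*(v + 5)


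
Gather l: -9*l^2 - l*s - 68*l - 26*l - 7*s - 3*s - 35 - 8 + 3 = -9*l^2 + l*(-s - 94) - 10*s - 40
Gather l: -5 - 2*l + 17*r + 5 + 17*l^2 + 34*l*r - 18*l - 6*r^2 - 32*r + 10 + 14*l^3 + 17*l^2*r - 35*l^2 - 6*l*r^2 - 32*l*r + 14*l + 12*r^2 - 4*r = 14*l^3 + l^2*(17*r - 18) + l*(-6*r^2 + 2*r - 6) + 6*r^2 - 19*r + 10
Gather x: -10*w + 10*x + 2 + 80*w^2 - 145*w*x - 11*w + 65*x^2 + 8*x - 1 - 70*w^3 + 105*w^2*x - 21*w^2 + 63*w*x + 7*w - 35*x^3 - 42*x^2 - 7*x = -70*w^3 + 59*w^2 - 14*w - 35*x^3 + 23*x^2 + x*(105*w^2 - 82*w + 11) + 1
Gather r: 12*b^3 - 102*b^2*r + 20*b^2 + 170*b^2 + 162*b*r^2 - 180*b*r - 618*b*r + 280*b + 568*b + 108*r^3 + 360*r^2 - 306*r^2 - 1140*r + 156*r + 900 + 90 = 12*b^3 + 190*b^2 + 848*b + 108*r^3 + r^2*(162*b + 54) + r*(-102*b^2 - 798*b - 984) + 990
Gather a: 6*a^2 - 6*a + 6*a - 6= 6*a^2 - 6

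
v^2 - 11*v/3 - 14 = (v - 6)*(v + 7/3)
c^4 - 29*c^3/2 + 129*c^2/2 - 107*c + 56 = (c - 8)*(c - 7/2)*(c - 2)*(c - 1)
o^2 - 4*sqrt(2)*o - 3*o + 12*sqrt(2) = (o - 3)*(o - 4*sqrt(2))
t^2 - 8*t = t*(t - 8)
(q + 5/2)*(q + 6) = q^2 + 17*q/2 + 15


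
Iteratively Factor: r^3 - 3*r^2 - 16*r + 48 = (r + 4)*(r^2 - 7*r + 12) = (r - 4)*(r + 4)*(r - 3)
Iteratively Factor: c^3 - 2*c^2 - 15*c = (c - 5)*(c^2 + 3*c) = c*(c - 5)*(c + 3)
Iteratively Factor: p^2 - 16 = (p + 4)*(p - 4)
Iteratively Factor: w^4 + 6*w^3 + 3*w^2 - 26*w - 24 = (w + 1)*(w^3 + 5*w^2 - 2*w - 24) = (w + 1)*(w + 4)*(w^2 + w - 6) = (w + 1)*(w + 3)*(w + 4)*(w - 2)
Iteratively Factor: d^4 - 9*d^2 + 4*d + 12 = (d + 3)*(d^3 - 3*d^2 + 4) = (d + 1)*(d + 3)*(d^2 - 4*d + 4) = (d - 2)*(d + 1)*(d + 3)*(d - 2)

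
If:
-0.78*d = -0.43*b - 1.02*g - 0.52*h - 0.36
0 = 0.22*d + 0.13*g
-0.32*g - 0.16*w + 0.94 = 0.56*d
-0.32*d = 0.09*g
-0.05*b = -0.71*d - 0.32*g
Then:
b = 0.00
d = 0.00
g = 0.00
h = -0.69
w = 5.88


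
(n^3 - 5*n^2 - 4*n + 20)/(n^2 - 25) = (n^2 - 4)/(n + 5)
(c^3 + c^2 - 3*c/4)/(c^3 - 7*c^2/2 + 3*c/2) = (c + 3/2)/(c - 3)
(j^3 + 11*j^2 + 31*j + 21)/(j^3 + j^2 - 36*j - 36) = (j^2 + 10*j + 21)/(j^2 - 36)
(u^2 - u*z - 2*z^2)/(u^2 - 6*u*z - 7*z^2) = (-u + 2*z)/(-u + 7*z)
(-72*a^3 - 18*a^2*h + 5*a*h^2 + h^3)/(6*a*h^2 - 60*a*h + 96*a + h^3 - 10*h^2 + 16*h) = (-12*a^2 - a*h + h^2)/(h^2 - 10*h + 16)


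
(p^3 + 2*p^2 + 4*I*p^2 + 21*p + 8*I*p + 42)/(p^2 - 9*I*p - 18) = (p^2 + p*(2 + 7*I) + 14*I)/(p - 6*I)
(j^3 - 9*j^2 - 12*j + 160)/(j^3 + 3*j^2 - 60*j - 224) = (j - 5)/(j + 7)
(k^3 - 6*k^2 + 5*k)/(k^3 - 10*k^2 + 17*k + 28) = k*(k^2 - 6*k + 5)/(k^3 - 10*k^2 + 17*k + 28)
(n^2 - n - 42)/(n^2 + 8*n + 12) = (n - 7)/(n + 2)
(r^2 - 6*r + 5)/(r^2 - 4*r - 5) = (r - 1)/(r + 1)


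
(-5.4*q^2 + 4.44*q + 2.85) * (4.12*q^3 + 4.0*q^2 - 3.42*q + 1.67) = -22.248*q^5 - 3.3072*q^4 + 47.97*q^3 - 12.8028*q^2 - 2.3322*q + 4.7595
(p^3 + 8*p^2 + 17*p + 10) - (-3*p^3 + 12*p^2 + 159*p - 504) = 4*p^3 - 4*p^2 - 142*p + 514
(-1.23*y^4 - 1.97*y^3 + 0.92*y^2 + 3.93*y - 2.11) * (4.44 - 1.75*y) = 2.1525*y^5 - 2.0137*y^4 - 10.3568*y^3 - 2.7927*y^2 + 21.1417*y - 9.3684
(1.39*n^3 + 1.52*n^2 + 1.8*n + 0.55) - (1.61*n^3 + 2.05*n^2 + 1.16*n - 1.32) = -0.22*n^3 - 0.53*n^2 + 0.64*n + 1.87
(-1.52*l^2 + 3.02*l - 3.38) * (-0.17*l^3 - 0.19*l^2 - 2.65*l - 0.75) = 0.2584*l^5 - 0.2246*l^4 + 4.0288*l^3 - 6.2208*l^2 + 6.692*l + 2.535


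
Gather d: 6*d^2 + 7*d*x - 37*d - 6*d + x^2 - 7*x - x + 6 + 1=6*d^2 + d*(7*x - 43) + x^2 - 8*x + 7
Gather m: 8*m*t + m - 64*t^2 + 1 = m*(8*t + 1) - 64*t^2 + 1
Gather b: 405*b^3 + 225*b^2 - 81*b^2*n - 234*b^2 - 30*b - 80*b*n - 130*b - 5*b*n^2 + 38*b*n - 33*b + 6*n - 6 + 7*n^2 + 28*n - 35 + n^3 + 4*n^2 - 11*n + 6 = 405*b^3 + b^2*(-81*n - 9) + b*(-5*n^2 - 42*n - 193) + n^3 + 11*n^2 + 23*n - 35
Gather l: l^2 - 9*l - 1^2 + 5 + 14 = l^2 - 9*l + 18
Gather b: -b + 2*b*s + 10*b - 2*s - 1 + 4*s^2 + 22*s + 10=b*(2*s + 9) + 4*s^2 + 20*s + 9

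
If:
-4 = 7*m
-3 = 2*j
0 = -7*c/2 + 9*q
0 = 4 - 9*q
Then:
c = 8/7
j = -3/2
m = -4/7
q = 4/9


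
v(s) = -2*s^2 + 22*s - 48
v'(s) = 22 - 4*s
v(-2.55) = -117.10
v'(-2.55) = 32.20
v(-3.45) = -147.70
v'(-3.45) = 35.80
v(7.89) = 1.08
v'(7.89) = -9.56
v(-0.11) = -50.44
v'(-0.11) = 22.44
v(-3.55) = -151.30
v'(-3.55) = 36.20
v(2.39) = -6.84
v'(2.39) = 12.44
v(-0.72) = -64.88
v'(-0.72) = 24.88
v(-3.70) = -156.78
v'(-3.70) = 36.80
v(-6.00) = -252.00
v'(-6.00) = 46.00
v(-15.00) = -828.00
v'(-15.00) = 82.00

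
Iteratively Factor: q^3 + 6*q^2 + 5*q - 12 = (q - 1)*(q^2 + 7*q + 12) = (q - 1)*(q + 4)*(q + 3)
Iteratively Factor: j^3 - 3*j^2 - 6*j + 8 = (j + 2)*(j^2 - 5*j + 4) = (j - 1)*(j + 2)*(j - 4)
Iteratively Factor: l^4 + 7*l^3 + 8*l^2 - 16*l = (l - 1)*(l^3 + 8*l^2 + 16*l) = (l - 1)*(l + 4)*(l^2 + 4*l) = (l - 1)*(l + 4)^2*(l)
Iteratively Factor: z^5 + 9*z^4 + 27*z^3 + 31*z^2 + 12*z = (z)*(z^4 + 9*z^3 + 27*z^2 + 31*z + 12) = z*(z + 3)*(z^3 + 6*z^2 + 9*z + 4) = z*(z + 1)*(z + 3)*(z^2 + 5*z + 4) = z*(z + 1)*(z + 3)*(z + 4)*(z + 1)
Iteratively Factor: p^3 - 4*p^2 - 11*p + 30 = (p + 3)*(p^2 - 7*p + 10) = (p - 2)*(p + 3)*(p - 5)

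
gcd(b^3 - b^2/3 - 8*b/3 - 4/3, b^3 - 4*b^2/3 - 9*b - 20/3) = b + 1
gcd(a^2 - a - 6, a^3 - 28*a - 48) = a + 2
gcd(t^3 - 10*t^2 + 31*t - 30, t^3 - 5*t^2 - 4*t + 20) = t^2 - 7*t + 10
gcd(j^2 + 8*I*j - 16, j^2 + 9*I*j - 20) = j + 4*I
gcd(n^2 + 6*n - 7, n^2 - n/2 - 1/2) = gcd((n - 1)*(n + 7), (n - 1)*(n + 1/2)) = n - 1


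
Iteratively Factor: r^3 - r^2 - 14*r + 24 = (r - 2)*(r^2 + r - 12) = (r - 3)*(r - 2)*(r + 4)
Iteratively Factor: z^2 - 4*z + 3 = (z - 1)*(z - 3)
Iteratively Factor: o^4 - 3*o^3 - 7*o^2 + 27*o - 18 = (o - 2)*(o^3 - o^2 - 9*o + 9) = (o - 2)*(o - 1)*(o^2 - 9) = (o - 2)*(o - 1)*(o + 3)*(o - 3)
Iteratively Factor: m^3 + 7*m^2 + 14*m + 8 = (m + 1)*(m^2 + 6*m + 8) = (m + 1)*(m + 4)*(m + 2)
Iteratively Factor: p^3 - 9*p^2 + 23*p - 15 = (p - 3)*(p^2 - 6*p + 5) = (p - 3)*(p - 1)*(p - 5)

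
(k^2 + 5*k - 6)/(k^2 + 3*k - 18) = (k - 1)/(k - 3)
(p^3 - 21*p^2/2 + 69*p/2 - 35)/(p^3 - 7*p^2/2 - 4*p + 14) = (p - 5)/(p + 2)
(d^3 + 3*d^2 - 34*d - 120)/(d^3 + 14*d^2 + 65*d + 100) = (d - 6)/(d + 5)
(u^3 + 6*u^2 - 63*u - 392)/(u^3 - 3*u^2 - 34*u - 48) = (u^2 + 14*u + 49)/(u^2 + 5*u + 6)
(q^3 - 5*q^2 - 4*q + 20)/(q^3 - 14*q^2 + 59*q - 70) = (q + 2)/(q - 7)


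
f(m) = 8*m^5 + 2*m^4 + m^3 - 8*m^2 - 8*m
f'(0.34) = -12.24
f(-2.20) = -397.21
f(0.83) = -7.48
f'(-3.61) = 6505.91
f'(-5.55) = 36757.34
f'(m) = 40*m^4 + 8*m^3 + 3*m^2 - 16*m - 8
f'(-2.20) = 893.56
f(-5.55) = -40601.84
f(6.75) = 116141.77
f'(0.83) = 4.34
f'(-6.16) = 55929.18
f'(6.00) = 53572.00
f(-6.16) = -68565.02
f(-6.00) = -60072.00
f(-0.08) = 0.59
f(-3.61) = -4687.60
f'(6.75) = 85518.72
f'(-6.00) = 50308.00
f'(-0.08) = -6.70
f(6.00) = 64680.00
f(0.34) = -3.54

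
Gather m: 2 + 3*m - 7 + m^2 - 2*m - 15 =m^2 + m - 20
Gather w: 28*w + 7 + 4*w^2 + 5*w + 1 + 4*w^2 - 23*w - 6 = 8*w^2 + 10*w + 2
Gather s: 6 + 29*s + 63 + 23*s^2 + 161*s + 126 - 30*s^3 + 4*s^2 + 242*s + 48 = -30*s^3 + 27*s^2 + 432*s + 243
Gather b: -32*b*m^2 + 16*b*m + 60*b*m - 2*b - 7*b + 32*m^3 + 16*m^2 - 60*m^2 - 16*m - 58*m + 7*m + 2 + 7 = b*(-32*m^2 + 76*m - 9) + 32*m^3 - 44*m^2 - 67*m + 9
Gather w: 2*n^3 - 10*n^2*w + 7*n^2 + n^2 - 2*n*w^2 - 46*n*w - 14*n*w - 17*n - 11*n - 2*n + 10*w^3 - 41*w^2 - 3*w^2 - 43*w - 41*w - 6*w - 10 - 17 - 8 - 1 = 2*n^3 + 8*n^2 - 30*n + 10*w^3 + w^2*(-2*n - 44) + w*(-10*n^2 - 60*n - 90) - 36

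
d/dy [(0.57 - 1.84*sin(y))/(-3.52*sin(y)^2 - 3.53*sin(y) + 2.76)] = (-6.4768*sin(y)^2 + 4.0128*sin(y) - 3.0663)*cos(y)/(12.3904*sin(y)^4 + 24.8512*sin(y)^3 - 6.9695*sin(y)^2 - 19.4856*sin(y) + 7.6176)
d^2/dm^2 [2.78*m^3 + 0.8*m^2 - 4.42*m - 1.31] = 16.68*m + 1.6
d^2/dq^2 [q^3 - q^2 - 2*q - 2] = 6*q - 2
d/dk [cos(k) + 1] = -sin(k)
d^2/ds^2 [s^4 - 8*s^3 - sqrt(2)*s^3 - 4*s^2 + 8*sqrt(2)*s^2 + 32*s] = 12*s^2 - 48*s - 6*sqrt(2)*s - 8 + 16*sqrt(2)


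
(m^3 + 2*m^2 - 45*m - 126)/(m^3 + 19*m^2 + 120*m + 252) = (m^2 - 4*m - 21)/(m^2 + 13*m + 42)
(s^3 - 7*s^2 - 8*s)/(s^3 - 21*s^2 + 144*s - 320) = s*(s + 1)/(s^2 - 13*s + 40)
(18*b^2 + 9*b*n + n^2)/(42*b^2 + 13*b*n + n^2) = (3*b + n)/(7*b + n)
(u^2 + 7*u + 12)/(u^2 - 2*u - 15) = (u + 4)/(u - 5)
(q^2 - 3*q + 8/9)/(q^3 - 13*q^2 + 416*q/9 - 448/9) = (3*q - 1)/(3*q^2 - 31*q + 56)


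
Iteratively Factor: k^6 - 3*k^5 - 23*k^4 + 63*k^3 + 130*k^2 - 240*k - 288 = (k - 3)*(k^5 - 23*k^3 - 6*k^2 + 112*k + 96) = (k - 3)^2*(k^4 + 3*k^3 - 14*k^2 - 48*k - 32) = (k - 3)^2*(k + 1)*(k^3 + 2*k^2 - 16*k - 32) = (k - 3)^2*(k + 1)*(k + 2)*(k^2 - 16) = (k - 4)*(k - 3)^2*(k + 1)*(k + 2)*(k + 4)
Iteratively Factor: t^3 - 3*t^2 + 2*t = (t - 1)*(t^2 - 2*t) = (t - 2)*(t - 1)*(t)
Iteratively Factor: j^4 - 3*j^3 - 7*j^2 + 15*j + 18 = (j - 3)*(j^3 - 7*j - 6) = (j - 3)*(j + 1)*(j^2 - j - 6) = (j - 3)*(j + 1)*(j + 2)*(j - 3)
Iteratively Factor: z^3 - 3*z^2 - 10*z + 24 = (z - 4)*(z^2 + z - 6) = (z - 4)*(z + 3)*(z - 2)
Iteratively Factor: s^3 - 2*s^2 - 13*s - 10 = (s + 2)*(s^2 - 4*s - 5) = (s + 1)*(s + 2)*(s - 5)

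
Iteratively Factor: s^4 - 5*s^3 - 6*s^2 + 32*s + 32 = (s - 4)*(s^3 - s^2 - 10*s - 8) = (s - 4)*(s + 2)*(s^2 - 3*s - 4) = (s - 4)*(s + 1)*(s + 2)*(s - 4)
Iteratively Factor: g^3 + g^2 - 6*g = (g - 2)*(g^2 + 3*g) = (g - 2)*(g + 3)*(g)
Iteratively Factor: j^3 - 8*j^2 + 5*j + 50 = (j - 5)*(j^2 - 3*j - 10) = (j - 5)^2*(j + 2)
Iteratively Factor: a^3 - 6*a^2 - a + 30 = (a - 3)*(a^2 - 3*a - 10) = (a - 5)*(a - 3)*(a + 2)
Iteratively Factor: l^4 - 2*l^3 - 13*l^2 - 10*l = (l)*(l^3 - 2*l^2 - 13*l - 10) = l*(l + 1)*(l^2 - 3*l - 10) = l*(l - 5)*(l + 1)*(l + 2)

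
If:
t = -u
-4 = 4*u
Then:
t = 1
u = -1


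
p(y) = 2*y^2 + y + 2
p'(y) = 4*y + 1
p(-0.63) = 2.16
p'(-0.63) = -1.52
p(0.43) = 2.80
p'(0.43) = 2.72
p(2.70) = 19.28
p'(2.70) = 11.80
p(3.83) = 35.17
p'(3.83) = 16.32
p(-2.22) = 9.64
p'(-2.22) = -7.88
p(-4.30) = 34.68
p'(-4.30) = -16.20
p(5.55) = 69.16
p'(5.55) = 23.20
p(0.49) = 2.97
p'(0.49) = 2.96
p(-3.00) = 17.00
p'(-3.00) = -11.00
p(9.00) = 173.00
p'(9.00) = 37.00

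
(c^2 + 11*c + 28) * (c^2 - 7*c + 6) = c^4 + 4*c^3 - 43*c^2 - 130*c + 168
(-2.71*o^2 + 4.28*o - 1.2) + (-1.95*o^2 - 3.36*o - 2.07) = -4.66*o^2 + 0.92*o - 3.27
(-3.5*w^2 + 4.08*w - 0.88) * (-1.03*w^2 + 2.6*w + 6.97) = 3.605*w^4 - 13.3024*w^3 - 12.8806*w^2 + 26.1496*w - 6.1336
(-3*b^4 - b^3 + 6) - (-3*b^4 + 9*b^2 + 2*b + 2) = -b^3 - 9*b^2 - 2*b + 4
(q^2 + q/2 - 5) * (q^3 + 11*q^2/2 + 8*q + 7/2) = q^5 + 6*q^4 + 23*q^3/4 - 20*q^2 - 153*q/4 - 35/2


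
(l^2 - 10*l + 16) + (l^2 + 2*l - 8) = 2*l^2 - 8*l + 8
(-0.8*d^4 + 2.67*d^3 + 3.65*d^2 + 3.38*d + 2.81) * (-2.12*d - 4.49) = 1.696*d^5 - 2.0684*d^4 - 19.7263*d^3 - 23.5541*d^2 - 21.1334*d - 12.6169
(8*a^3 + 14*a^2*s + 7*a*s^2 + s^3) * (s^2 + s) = 8*a^3*s^2 + 8*a^3*s + 14*a^2*s^3 + 14*a^2*s^2 + 7*a*s^4 + 7*a*s^3 + s^5 + s^4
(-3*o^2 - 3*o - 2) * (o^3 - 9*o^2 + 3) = -3*o^5 + 24*o^4 + 25*o^3 + 9*o^2 - 9*o - 6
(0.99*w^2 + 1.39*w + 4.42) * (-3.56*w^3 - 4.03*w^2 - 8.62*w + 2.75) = -3.5244*w^5 - 8.9381*w^4 - 29.8707*w^3 - 27.0719*w^2 - 34.2779*w + 12.155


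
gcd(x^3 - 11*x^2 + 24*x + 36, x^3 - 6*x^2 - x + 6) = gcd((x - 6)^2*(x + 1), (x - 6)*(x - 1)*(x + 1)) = x^2 - 5*x - 6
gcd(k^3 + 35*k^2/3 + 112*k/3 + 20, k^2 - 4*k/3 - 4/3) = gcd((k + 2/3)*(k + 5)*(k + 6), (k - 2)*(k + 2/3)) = k + 2/3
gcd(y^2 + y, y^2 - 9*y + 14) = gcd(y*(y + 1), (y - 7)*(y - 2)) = 1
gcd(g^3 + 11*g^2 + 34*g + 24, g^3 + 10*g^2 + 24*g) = g^2 + 10*g + 24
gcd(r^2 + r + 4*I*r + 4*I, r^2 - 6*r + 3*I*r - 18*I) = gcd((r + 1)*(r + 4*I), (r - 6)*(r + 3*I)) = 1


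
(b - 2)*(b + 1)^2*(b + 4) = b^4 + 4*b^3 - 3*b^2 - 14*b - 8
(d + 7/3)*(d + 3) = d^2 + 16*d/3 + 7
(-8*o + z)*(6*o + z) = -48*o^2 - 2*o*z + z^2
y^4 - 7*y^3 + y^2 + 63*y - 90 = (y - 5)*(y - 3)*(y - 2)*(y + 3)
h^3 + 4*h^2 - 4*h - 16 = (h - 2)*(h + 2)*(h + 4)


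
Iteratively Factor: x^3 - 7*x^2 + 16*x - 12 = (x - 2)*(x^2 - 5*x + 6) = (x - 2)^2*(x - 3)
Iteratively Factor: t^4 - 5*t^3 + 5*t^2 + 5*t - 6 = (t - 2)*(t^3 - 3*t^2 - t + 3) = (t - 3)*(t - 2)*(t^2 - 1) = (t - 3)*(t - 2)*(t + 1)*(t - 1)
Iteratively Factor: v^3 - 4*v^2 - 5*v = (v + 1)*(v^2 - 5*v) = (v - 5)*(v + 1)*(v)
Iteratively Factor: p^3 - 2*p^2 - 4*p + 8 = (p - 2)*(p^2 - 4) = (p - 2)^2*(p + 2)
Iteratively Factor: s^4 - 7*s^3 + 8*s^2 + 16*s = (s - 4)*(s^3 - 3*s^2 - 4*s) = (s - 4)*(s + 1)*(s^2 - 4*s) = (s - 4)^2*(s + 1)*(s)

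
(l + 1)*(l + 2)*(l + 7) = l^3 + 10*l^2 + 23*l + 14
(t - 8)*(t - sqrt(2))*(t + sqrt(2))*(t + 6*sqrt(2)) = t^4 - 8*t^3 + 6*sqrt(2)*t^3 - 48*sqrt(2)*t^2 - 2*t^2 - 12*sqrt(2)*t + 16*t + 96*sqrt(2)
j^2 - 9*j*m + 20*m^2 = (j - 5*m)*(j - 4*m)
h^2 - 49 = (h - 7)*(h + 7)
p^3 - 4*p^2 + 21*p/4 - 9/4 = (p - 3/2)^2*(p - 1)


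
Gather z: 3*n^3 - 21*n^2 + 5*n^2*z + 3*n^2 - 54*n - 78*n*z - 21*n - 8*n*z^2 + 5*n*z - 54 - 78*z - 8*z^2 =3*n^3 - 18*n^2 - 75*n + z^2*(-8*n - 8) + z*(5*n^2 - 73*n - 78) - 54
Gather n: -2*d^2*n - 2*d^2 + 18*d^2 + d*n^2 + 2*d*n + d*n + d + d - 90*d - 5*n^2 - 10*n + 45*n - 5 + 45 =16*d^2 - 88*d + n^2*(d - 5) + n*(-2*d^2 + 3*d + 35) + 40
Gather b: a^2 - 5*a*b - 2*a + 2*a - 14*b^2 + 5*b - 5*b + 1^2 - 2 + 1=a^2 - 5*a*b - 14*b^2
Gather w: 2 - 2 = 0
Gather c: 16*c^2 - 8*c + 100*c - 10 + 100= 16*c^2 + 92*c + 90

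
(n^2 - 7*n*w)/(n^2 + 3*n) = (n - 7*w)/(n + 3)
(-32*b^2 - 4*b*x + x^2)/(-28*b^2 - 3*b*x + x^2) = (-8*b + x)/(-7*b + x)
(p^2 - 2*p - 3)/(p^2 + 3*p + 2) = (p - 3)/(p + 2)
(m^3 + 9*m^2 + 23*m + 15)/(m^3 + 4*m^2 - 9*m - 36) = (m^2 + 6*m + 5)/(m^2 + m - 12)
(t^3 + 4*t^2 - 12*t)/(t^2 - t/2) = 2*(t^2 + 4*t - 12)/(2*t - 1)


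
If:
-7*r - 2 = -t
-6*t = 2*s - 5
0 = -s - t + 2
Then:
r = -1/4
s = 7/4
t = 1/4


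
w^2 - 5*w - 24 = (w - 8)*(w + 3)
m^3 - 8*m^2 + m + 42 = (m - 7)*(m - 3)*(m + 2)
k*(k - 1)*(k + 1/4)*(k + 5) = k^4 + 17*k^3/4 - 4*k^2 - 5*k/4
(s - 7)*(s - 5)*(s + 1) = s^3 - 11*s^2 + 23*s + 35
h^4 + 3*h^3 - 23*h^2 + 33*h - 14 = (h - 2)*(h - 1)^2*(h + 7)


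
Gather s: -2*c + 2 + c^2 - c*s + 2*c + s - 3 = c^2 + s*(1 - c) - 1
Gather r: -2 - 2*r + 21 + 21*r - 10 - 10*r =9*r + 9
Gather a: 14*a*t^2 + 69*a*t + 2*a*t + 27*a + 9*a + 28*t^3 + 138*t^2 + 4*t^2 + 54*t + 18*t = a*(14*t^2 + 71*t + 36) + 28*t^3 + 142*t^2 + 72*t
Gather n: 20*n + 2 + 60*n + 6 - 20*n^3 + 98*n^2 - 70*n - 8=-20*n^3 + 98*n^2 + 10*n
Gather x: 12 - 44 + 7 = -25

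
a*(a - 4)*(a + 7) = a^3 + 3*a^2 - 28*a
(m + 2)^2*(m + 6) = m^3 + 10*m^2 + 28*m + 24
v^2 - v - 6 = (v - 3)*(v + 2)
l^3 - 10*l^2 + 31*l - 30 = (l - 5)*(l - 3)*(l - 2)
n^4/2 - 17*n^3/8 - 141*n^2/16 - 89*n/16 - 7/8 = (n/2 + 1)*(n - 7)*(n + 1/4)*(n + 1/2)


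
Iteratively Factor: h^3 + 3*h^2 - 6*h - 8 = (h + 4)*(h^2 - h - 2) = (h + 1)*(h + 4)*(h - 2)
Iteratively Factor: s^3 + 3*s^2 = (s)*(s^2 + 3*s) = s^2*(s + 3)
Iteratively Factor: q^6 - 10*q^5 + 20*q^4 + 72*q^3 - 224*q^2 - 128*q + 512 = (q + 2)*(q^5 - 12*q^4 + 44*q^3 - 16*q^2 - 192*q + 256) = (q - 4)*(q + 2)*(q^4 - 8*q^3 + 12*q^2 + 32*q - 64) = (q - 4)*(q + 2)^2*(q^3 - 10*q^2 + 32*q - 32) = (q - 4)*(q - 2)*(q + 2)^2*(q^2 - 8*q + 16) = (q - 4)^2*(q - 2)*(q + 2)^2*(q - 4)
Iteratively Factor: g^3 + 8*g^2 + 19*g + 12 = (g + 3)*(g^2 + 5*g + 4) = (g + 1)*(g + 3)*(g + 4)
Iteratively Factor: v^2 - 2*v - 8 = (v - 4)*(v + 2)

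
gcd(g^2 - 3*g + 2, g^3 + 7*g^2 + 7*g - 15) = g - 1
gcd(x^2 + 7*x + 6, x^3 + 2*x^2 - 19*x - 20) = x + 1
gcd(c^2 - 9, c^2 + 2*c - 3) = c + 3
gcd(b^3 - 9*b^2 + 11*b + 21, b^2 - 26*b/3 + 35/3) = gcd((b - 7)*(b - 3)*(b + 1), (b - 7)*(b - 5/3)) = b - 7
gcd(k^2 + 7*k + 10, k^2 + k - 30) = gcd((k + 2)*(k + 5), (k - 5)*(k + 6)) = 1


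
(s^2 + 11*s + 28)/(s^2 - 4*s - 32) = (s + 7)/(s - 8)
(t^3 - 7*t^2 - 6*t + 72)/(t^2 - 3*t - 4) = (t^2 - 3*t - 18)/(t + 1)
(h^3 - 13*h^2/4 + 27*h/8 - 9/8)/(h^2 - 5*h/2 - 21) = (-8*h^3 + 26*h^2 - 27*h + 9)/(4*(-2*h^2 + 5*h + 42))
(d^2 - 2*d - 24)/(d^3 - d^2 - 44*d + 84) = (d + 4)/(d^2 + 5*d - 14)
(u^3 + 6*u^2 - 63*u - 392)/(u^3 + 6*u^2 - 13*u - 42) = (u^2 - u - 56)/(u^2 - u - 6)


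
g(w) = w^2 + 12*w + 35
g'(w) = 2*w + 12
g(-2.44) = 11.67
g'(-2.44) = 7.12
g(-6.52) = -0.73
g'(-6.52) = -1.04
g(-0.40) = 30.36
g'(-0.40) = 11.20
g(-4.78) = 0.49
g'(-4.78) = 2.44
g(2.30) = 67.89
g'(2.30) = 16.60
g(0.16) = 36.95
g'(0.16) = 12.32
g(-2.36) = 12.25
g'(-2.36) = 7.28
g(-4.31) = 1.86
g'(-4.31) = 3.38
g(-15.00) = 80.00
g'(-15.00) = -18.00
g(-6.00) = -1.00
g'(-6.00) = 0.00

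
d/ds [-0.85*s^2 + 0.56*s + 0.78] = 0.56 - 1.7*s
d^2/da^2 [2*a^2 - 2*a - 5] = 4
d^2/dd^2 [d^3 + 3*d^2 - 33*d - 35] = 6*d + 6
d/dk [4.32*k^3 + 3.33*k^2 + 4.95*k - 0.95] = 12.96*k^2 + 6.66*k + 4.95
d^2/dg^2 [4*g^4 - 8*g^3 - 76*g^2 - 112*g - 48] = 48*g^2 - 48*g - 152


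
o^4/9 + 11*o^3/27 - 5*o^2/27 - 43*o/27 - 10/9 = (o/3 + 1/3)*(o/3 + 1)*(o - 2)*(o + 5/3)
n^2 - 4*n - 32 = (n - 8)*(n + 4)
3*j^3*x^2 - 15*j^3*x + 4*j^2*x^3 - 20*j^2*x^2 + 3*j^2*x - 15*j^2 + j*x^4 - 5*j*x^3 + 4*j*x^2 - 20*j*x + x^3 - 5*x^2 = (j + x)*(3*j + x)*(x - 5)*(j*x + 1)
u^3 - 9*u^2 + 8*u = u*(u - 8)*(u - 1)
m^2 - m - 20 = (m - 5)*(m + 4)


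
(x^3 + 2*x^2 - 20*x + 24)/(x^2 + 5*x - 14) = (x^2 + 4*x - 12)/(x + 7)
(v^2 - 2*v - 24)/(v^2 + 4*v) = (v - 6)/v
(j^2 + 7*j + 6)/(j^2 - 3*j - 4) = (j + 6)/(j - 4)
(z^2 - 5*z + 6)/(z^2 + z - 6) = (z - 3)/(z + 3)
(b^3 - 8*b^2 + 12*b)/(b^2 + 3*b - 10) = b*(b - 6)/(b + 5)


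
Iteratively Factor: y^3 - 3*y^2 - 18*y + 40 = (y - 2)*(y^2 - y - 20) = (y - 2)*(y + 4)*(y - 5)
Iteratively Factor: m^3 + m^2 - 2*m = (m)*(m^2 + m - 2) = m*(m + 2)*(m - 1)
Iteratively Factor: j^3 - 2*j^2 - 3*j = (j - 3)*(j^2 + j) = (j - 3)*(j + 1)*(j)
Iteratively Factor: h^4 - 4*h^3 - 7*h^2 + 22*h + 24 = (h - 4)*(h^3 - 7*h - 6) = (h - 4)*(h + 1)*(h^2 - h - 6) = (h - 4)*(h - 3)*(h + 1)*(h + 2)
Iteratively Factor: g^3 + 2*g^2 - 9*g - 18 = (g + 2)*(g^2 - 9) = (g - 3)*(g + 2)*(g + 3)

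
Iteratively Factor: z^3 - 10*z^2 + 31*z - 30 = (z - 3)*(z^2 - 7*z + 10) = (z - 5)*(z - 3)*(z - 2)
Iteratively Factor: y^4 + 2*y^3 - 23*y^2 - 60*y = (y - 5)*(y^3 + 7*y^2 + 12*y) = (y - 5)*(y + 3)*(y^2 + 4*y) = (y - 5)*(y + 3)*(y + 4)*(y)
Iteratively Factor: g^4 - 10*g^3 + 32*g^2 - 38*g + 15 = (g - 1)*(g^3 - 9*g^2 + 23*g - 15) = (g - 3)*(g - 1)*(g^2 - 6*g + 5) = (g - 3)*(g - 1)^2*(g - 5)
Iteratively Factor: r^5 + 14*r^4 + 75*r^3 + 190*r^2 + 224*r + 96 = (r + 2)*(r^4 + 12*r^3 + 51*r^2 + 88*r + 48) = (r + 2)*(r + 4)*(r^3 + 8*r^2 + 19*r + 12) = (r + 2)*(r + 4)^2*(r^2 + 4*r + 3) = (r + 2)*(r + 3)*(r + 4)^2*(r + 1)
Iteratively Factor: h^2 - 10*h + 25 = (h - 5)*(h - 5)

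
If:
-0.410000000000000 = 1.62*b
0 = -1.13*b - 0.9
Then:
No Solution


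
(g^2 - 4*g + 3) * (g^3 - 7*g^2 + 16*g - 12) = g^5 - 11*g^4 + 47*g^3 - 97*g^2 + 96*g - 36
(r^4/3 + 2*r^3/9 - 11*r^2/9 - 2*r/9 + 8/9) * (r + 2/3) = r^5/3 + 4*r^4/9 - 29*r^3/27 - 28*r^2/27 + 20*r/27 + 16/27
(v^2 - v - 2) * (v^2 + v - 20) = v^4 - 23*v^2 + 18*v + 40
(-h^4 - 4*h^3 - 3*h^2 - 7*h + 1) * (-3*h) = 3*h^5 + 12*h^4 + 9*h^3 + 21*h^2 - 3*h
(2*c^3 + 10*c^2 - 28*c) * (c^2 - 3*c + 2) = 2*c^5 + 4*c^4 - 54*c^3 + 104*c^2 - 56*c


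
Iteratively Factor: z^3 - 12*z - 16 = (z - 4)*(z^2 + 4*z + 4) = (z - 4)*(z + 2)*(z + 2)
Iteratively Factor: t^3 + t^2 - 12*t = (t)*(t^2 + t - 12) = t*(t - 3)*(t + 4)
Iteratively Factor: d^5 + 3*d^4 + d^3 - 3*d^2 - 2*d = (d + 1)*(d^4 + 2*d^3 - d^2 - 2*d) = (d - 1)*(d + 1)*(d^3 + 3*d^2 + 2*d) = (d - 1)*(d + 1)*(d + 2)*(d^2 + d) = (d - 1)*(d + 1)^2*(d + 2)*(d)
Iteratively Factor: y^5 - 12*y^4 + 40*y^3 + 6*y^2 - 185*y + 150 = (y - 5)*(y^4 - 7*y^3 + 5*y^2 + 31*y - 30) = (y - 5)*(y - 1)*(y^3 - 6*y^2 - y + 30) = (y - 5)*(y - 3)*(y - 1)*(y^2 - 3*y - 10) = (y - 5)^2*(y - 3)*(y - 1)*(y + 2)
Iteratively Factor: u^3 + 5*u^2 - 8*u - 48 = (u + 4)*(u^2 + u - 12) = (u - 3)*(u + 4)*(u + 4)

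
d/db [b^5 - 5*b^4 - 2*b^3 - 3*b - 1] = 5*b^4 - 20*b^3 - 6*b^2 - 3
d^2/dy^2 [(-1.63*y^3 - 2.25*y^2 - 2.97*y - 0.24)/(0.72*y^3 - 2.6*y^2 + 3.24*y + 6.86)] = (-1.77635683940025e-15*y^7 - 8.43552*y^6 + 13.576896*y^5 + 159.9696*y^4 + 6.20017600000001*y^3 - 295.220736*y^2 - 758.8374*y - 93.343512)/(0.373248*y^9 - 4.04352*y^8 + 19.640448*y^7 - 43.299008*y^6 + 11.330496*y^5 + 153.257568*y^4 - 211.07088*y^3 - 151.024272*y^2 + 457.419312*y + 322.828856)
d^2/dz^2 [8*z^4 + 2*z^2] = 96*z^2 + 4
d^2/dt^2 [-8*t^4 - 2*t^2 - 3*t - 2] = -96*t^2 - 4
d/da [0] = 0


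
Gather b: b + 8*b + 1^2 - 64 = 9*b - 63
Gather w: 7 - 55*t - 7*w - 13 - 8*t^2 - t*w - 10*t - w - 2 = -8*t^2 - 65*t + w*(-t - 8) - 8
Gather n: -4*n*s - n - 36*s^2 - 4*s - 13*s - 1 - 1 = n*(-4*s - 1) - 36*s^2 - 17*s - 2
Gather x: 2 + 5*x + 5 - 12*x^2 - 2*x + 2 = -12*x^2 + 3*x + 9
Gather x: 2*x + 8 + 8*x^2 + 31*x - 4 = 8*x^2 + 33*x + 4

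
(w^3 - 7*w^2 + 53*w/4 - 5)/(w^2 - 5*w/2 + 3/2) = (4*w^3 - 28*w^2 + 53*w - 20)/(2*(2*w^2 - 5*w + 3))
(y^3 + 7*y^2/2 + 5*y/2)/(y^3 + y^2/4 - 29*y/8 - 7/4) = 4*y*(2*y^2 + 7*y + 5)/(8*y^3 + 2*y^2 - 29*y - 14)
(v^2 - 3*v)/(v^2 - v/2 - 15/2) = 2*v/(2*v + 5)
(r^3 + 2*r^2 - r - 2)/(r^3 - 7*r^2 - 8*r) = (r^2 + r - 2)/(r*(r - 8))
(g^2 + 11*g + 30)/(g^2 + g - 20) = (g + 6)/(g - 4)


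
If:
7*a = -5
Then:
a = -5/7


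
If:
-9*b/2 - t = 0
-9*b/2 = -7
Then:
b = 14/9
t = -7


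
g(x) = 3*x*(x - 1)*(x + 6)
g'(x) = 3*x*(x - 1) + 3*x*(x + 6) + 3*(x - 1)*(x + 6) = 9*x^2 + 30*x - 18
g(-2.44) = 89.64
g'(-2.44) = -37.62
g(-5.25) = 73.83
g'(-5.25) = 72.56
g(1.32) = 9.28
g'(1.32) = 37.28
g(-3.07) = 109.83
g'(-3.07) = -25.28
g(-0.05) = 0.94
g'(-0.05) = -19.48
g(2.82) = 135.80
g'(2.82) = 138.17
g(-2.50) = 91.88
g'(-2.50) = -36.75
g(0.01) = -0.18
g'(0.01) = -17.70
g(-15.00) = -6480.00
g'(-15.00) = 1557.00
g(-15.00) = -6480.00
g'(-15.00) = 1557.00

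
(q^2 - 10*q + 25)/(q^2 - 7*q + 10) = (q - 5)/(q - 2)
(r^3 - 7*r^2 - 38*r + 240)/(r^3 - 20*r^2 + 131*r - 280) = (r + 6)/(r - 7)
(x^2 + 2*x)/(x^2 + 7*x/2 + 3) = 2*x/(2*x + 3)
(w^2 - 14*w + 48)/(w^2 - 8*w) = (w - 6)/w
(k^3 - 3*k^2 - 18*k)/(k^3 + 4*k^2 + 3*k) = (k - 6)/(k + 1)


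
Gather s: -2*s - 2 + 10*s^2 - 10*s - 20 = 10*s^2 - 12*s - 22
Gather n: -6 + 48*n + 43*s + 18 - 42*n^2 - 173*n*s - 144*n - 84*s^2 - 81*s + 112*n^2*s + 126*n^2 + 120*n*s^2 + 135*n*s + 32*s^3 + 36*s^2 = n^2*(112*s + 84) + n*(120*s^2 - 38*s - 96) + 32*s^3 - 48*s^2 - 38*s + 12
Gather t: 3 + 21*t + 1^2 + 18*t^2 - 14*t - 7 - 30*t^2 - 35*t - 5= -12*t^2 - 28*t - 8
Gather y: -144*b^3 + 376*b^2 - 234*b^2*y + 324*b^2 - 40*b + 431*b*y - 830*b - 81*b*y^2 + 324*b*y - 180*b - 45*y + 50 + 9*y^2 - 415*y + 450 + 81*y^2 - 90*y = -144*b^3 + 700*b^2 - 1050*b + y^2*(90 - 81*b) + y*(-234*b^2 + 755*b - 550) + 500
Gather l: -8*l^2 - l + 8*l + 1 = -8*l^2 + 7*l + 1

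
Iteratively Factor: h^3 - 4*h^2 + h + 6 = (h + 1)*(h^2 - 5*h + 6) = (h - 2)*(h + 1)*(h - 3)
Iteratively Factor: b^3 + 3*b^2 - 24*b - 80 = (b + 4)*(b^2 - b - 20) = (b - 5)*(b + 4)*(b + 4)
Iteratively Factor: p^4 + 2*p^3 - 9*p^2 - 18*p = (p + 2)*(p^3 - 9*p) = p*(p + 2)*(p^2 - 9) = p*(p + 2)*(p + 3)*(p - 3)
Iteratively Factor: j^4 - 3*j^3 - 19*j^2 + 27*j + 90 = (j + 3)*(j^3 - 6*j^2 - j + 30) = (j - 3)*(j + 3)*(j^2 - 3*j - 10) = (j - 5)*(j - 3)*(j + 3)*(j + 2)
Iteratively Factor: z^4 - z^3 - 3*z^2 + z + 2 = (z + 1)*(z^3 - 2*z^2 - z + 2) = (z + 1)^2*(z^2 - 3*z + 2) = (z - 1)*(z + 1)^2*(z - 2)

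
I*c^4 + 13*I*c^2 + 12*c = c*(c - 3*I)*(c + 4*I)*(I*c + 1)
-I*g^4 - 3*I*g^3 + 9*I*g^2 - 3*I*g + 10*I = (g - 2)*(g + 5)*(g - I)*(-I*g + 1)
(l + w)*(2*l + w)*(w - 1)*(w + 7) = 2*l^2*w^2 + 12*l^2*w - 14*l^2 + 3*l*w^3 + 18*l*w^2 - 21*l*w + w^4 + 6*w^3 - 7*w^2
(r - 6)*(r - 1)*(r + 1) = r^3 - 6*r^2 - r + 6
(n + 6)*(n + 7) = n^2 + 13*n + 42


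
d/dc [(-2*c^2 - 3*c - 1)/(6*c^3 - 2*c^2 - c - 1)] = 2*(6*c^4 + 18*c^3 + 7*c^2 + 1)/(36*c^6 - 24*c^5 - 8*c^4 - 8*c^3 + 5*c^2 + 2*c + 1)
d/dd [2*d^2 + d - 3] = 4*d + 1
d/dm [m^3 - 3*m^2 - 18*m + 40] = 3*m^2 - 6*m - 18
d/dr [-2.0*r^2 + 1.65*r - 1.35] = 1.65 - 4.0*r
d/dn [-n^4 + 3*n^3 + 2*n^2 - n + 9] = -4*n^3 + 9*n^2 + 4*n - 1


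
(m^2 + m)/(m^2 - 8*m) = (m + 1)/(m - 8)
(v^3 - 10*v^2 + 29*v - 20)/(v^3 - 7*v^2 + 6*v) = (v^2 - 9*v + 20)/(v*(v - 6))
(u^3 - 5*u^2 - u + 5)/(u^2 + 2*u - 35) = (u^2 - 1)/(u + 7)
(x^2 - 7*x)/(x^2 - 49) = x/(x + 7)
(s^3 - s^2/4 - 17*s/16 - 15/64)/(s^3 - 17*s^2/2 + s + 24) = (64*s^3 - 16*s^2 - 68*s - 15)/(32*(2*s^3 - 17*s^2 + 2*s + 48))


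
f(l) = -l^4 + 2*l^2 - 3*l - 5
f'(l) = -4*l^3 + 4*l - 3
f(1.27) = -8.19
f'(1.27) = -6.11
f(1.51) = -10.17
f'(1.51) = -10.73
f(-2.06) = -8.34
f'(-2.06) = 23.73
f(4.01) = -243.44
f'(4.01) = -244.88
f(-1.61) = -1.70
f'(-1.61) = 7.25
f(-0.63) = -2.47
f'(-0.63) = -4.52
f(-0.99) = -1.03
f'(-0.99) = -3.08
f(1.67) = -12.21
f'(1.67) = -14.95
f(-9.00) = -6377.00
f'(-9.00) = 2877.00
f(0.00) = -5.00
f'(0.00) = -3.00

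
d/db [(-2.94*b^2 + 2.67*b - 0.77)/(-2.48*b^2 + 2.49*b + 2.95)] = (-0.699000000000002*b^2 - 21.1652*b + 9.7938)/(6.1504*b^4 - 12.3504*b^3 - 8.4319*b^2 + 14.691*b + 8.7025)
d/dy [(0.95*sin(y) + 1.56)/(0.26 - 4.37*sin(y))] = 7.0642*cos(y)/(4.37*sin(y) - 0.26)^2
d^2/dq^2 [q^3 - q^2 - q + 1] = 6*q - 2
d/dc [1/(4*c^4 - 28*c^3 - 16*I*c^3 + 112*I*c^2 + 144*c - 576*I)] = (-c^3 + 21*c^2/4 + 3*I*c^2 - 14*I*c - 9)/(c^4 - 7*c^3 - 4*I*c^3 + 28*I*c^2 + 36*c - 144*I)^2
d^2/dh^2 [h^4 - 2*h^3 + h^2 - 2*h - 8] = 12*h^2 - 12*h + 2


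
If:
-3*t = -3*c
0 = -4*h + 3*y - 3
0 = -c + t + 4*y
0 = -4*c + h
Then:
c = -3/16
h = -3/4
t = -3/16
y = 0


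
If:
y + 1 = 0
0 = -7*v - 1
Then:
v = -1/7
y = -1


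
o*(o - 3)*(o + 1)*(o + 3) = o^4 + o^3 - 9*o^2 - 9*o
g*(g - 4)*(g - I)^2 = g^4 - 4*g^3 - 2*I*g^3 - g^2 + 8*I*g^2 + 4*g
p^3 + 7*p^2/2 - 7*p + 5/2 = (p - 1)*(p - 1/2)*(p + 5)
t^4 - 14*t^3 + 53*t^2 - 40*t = t*(t - 8)*(t - 5)*(t - 1)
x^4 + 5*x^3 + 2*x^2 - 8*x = x*(x - 1)*(x + 2)*(x + 4)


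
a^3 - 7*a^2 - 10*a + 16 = (a - 8)*(a - 1)*(a + 2)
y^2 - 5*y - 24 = (y - 8)*(y + 3)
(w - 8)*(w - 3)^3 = w^4 - 17*w^3 + 99*w^2 - 243*w + 216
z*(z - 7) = z^2 - 7*z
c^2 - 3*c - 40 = (c - 8)*(c + 5)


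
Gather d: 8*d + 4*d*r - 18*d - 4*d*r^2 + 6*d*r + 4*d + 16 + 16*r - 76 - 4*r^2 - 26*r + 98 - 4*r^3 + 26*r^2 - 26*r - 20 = d*(-4*r^2 + 10*r - 6) - 4*r^3 + 22*r^2 - 36*r + 18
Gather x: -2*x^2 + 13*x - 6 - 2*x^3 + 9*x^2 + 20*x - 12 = -2*x^3 + 7*x^2 + 33*x - 18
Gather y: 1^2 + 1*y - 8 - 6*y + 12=5 - 5*y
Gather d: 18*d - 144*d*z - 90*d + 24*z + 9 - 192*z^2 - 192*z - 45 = d*(-144*z - 72) - 192*z^2 - 168*z - 36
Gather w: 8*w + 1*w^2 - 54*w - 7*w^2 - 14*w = -6*w^2 - 60*w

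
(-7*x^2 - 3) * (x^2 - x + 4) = -7*x^4 + 7*x^3 - 31*x^2 + 3*x - 12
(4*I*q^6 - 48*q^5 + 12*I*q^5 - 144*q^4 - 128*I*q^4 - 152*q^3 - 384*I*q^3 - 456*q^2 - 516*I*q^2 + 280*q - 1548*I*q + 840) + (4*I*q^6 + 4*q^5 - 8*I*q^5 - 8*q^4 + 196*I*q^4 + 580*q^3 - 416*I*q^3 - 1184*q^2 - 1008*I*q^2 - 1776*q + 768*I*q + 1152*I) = 8*I*q^6 - 44*q^5 + 4*I*q^5 - 152*q^4 + 68*I*q^4 + 428*q^3 - 800*I*q^3 - 1640*q^2 - 1524*I*q^2 - 1496*q - 780*I*q + 840 + 1152*I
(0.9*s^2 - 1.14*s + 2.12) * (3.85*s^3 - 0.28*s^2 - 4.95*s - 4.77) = 3.465*s^5 - 4.641*s^4 + 4.0262*s^3 + 0.756399999999999*s^2 - 5.0562*s - 10.1124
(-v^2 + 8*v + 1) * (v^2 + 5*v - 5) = -v^4 + 3*v^3 + 46*v^2 - 35*v - 5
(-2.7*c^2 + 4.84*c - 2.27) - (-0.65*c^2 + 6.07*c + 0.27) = -2.05*c^2 - 1.23*c - 2.54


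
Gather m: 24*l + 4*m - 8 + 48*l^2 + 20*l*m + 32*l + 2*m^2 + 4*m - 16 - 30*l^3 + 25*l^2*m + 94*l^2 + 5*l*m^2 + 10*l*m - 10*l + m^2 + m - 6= -30*l^3 + 142*l^2 + 46*l + m^2*(5*l + 3) + m*(25*l^2 + 30*l + 9) - 30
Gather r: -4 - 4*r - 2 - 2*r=-6*r - 6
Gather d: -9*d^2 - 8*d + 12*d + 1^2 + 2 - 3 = -9*d^2 + 4*d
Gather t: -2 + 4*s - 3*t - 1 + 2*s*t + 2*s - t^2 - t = 6*s - t^2 + t*(2*s - 4) - 3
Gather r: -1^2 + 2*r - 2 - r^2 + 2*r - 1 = -r^2 + 4*r - 4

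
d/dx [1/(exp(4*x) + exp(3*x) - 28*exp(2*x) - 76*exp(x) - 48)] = (-4*exp(3*x) - 3*exp(2*x) + 56*exp(x) + 76)*exp(x)/(-exp(4*x) - exp(3*x) + 28*exp(2*x) + 76*exp(x) + 48)^2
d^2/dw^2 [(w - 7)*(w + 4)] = 2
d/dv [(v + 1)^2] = 2*v + 2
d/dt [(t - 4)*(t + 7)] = 2*t + 3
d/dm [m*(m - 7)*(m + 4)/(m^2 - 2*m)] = (m^2 - 4*m + 34)/(m^2 - 4*m + 4)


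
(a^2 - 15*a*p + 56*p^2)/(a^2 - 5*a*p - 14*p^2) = (a - 8*p)/(a + 2*p)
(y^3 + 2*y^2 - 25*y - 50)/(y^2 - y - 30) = (y^2 - 3*y - 10)/(y - 6)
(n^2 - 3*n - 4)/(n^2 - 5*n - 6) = (n - 4)/(n - 6)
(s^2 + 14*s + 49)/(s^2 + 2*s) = (s^2 + 14*s + 49)/(s*(s + 2))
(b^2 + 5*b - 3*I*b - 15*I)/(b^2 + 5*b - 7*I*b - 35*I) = (b - 3*I)/(b - 7*I)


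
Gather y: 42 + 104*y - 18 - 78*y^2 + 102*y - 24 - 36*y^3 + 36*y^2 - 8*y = -36*y^3 - 42*y^2 + 198*y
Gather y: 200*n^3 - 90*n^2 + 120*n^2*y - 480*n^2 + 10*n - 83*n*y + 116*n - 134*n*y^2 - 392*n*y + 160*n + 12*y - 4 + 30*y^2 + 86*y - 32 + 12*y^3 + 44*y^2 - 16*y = 200*n^3 - 570*n^2 + 286*n + 12*y^3 + y^2*(74 - 134*n) + y*(120*n^2 - 475*n + 82) - 36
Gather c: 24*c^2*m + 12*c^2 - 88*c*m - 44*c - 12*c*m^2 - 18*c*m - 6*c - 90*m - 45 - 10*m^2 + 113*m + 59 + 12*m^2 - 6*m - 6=c^2*(24*m + 12) + c*(-12*m^2 - 106*m - 50) + 2*m^2 + 17*m + 8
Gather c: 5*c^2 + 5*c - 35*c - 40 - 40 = 5*c^2 - 30*c - 80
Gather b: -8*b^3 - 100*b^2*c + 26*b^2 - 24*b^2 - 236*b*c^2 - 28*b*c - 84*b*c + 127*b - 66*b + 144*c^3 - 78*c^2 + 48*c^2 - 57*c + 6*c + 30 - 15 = -8*b^3 + b^2*(2 - 100*c) + b*(-236*c^2 - 112*c + 61) + 144*c^3 - 30*c^2 - 51*c + 15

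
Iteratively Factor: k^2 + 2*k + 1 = (k + 1)*(k + 1)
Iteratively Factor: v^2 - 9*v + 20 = (v - 4)*(v - 5)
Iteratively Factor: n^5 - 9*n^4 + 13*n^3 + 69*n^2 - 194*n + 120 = (n - 5)*(n^4 - 4*n^3 - 7*n^2 + 34*n - 24) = (n - 5)*(n - 4)*(n^3 - 7*n + 6) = (n - 5)*(n - 4)*(n + 3)*(n^2 - 3*n + 2) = (n - 5)*(n - 4)*(n - 1)*(n + 3)*(n - 2)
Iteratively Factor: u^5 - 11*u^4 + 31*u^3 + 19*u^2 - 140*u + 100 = (u - 5)*(u^4 - 6*u^3 + u^2 + 24*u - 20) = (u - 5)*(u - 1)*(u^3 - 5*u^2 - 4*u + 20) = (u - 5)*(u - 2)*(u - 1)*(u^2 - 3*u - 10) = (u - 5)^2*(u - 2)*(u - 1)*(u + 2)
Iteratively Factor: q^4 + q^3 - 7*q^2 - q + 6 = (q - 1)*(q^3 + 2*q^2 - 5*q - 6) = (q - 1)*(q + 3)*(q^2 - q - 2) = (q - 2)*(q - 1)*(q + 3)*(q + 1)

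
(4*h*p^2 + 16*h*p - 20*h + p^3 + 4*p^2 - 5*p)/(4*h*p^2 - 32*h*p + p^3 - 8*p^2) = (p^2 + 4*p - 5)/(p*(p - 8))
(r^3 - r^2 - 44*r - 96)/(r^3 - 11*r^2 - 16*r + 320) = (r^2 + 7*r + 12)/(r^2 - 3*r - 40)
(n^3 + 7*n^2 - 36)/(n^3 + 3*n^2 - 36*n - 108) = (n - 2)/(n - 6)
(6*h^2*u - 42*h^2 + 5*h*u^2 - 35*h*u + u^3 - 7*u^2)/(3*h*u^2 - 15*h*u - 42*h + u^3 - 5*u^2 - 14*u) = (2*h + u)/(u + 2)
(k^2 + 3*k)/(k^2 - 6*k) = (k + 3)/(k - 6)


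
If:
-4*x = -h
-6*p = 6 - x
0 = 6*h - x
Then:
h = 0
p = -1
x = 0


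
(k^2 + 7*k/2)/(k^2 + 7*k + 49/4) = 2*k/(2*k + 7)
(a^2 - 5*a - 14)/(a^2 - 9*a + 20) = (a^2 - 5*a - 14)/(a^2 - 9*a + 20)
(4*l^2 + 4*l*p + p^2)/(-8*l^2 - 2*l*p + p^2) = (2*l + p)/(-4*l + p)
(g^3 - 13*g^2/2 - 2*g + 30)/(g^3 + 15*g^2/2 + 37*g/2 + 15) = (2*g^2 - 17*g + 30)/(2*g^2 + 11*g + 15)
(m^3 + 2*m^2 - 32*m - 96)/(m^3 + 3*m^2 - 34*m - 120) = (m + 4)/(m + 5)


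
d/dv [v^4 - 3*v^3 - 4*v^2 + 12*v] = 4*v^3 - 9*v^2 - 8*v + 12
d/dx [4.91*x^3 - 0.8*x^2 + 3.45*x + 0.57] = 14.73*x^2 - 1.6*x + 3.45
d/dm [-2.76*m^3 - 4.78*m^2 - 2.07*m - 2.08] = -8.28*m^2 - 9.56*m - 2.07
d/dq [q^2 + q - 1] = 2*q + 1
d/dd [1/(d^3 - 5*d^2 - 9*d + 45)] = (-3*d^2 + 10*d + 9)/(d^3 - 5*d^2 - 9*d + 45)^2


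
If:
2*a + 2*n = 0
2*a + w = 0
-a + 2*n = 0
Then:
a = 0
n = 0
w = 0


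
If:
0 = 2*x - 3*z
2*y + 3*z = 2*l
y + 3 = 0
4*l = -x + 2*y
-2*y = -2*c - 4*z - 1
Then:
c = -51/10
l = -9/5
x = 6/5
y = -3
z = 4/5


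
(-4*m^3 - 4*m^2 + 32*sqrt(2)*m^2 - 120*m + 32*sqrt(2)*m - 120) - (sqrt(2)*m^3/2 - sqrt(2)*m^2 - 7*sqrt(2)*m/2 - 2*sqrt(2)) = -4*m^3 - sqrt(2)*m^3/2 - 4*m^2 + 33*sqrt(2)*m^2 - 120*m + 71*sqrt(2)*m/2 - 120 + 2*sqrt(2)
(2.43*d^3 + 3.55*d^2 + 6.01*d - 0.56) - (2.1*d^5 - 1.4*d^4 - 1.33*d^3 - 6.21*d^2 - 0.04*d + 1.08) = -2.1*d^5 + 1.4*d^4 + 3.76*d^3 + 9.76*d^2 + 6.05*d - 1.64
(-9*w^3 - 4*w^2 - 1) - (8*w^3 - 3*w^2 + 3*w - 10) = -17*w^3 - w^2 - 3*w + 9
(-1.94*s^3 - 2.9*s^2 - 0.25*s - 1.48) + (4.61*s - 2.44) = -1.94*s^3 - 2.9*s^2 + 4.36*s - 3.92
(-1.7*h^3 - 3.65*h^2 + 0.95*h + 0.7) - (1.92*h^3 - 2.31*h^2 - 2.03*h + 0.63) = -3.62*h^3 - 1.34*h^2 + 2.98*h + 0.07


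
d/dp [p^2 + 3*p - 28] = 2*p + 3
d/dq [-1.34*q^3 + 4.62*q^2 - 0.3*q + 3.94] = -4.02*q^2 + 9.24*q - 0.3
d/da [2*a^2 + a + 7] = 4*a + 1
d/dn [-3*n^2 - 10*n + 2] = -6*n - 10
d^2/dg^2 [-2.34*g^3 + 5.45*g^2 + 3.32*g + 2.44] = 10.9 - 14.04*g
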